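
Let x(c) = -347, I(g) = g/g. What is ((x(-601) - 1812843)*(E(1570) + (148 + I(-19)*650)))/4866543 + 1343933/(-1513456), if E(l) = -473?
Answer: -898399875241619/7365298702608 ≈ -121.98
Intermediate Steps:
I(g) = 1
((x(-601) - 1812843)*(E(1570) + (148 + I(-19)*650)))/4866543 + 1343933/(-1513456) = ((-347 - 1812843)*(-473 + (148 + 1*650)))/4866543 + 1343933/(-1513456) = -1813190*(-473 + (148 + 650))*(1/4866543) + 1343933*(-1/1513456) = -1813190*(-473 + 798)*(1/4866543) - 1343933/1513456 = -1813190*325*(1/4866543) - 1343933/1513456 = -589286750*1/4866543 - 1343933/1513456 = -589286750/4866543 - 1343933/1513456 = -898399875241619/7365298702608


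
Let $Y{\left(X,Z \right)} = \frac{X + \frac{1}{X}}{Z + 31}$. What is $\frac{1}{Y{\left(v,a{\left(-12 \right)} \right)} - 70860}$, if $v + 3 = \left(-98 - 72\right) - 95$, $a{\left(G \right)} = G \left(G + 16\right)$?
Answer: $- \frac{268}{18986255} \approx -1.4115 \cdot 10^{-5}$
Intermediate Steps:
$a{\left(G \right)} = G \left(16 + G\right)$
$v = -268$ ($v = -3 - 265 = -268$)
$Y{\left(X,Z \right)} = \frac{X + \frac{1}{X}}{31 + Z}$
$\frac{1}{Y{\left(v,a{\left(-12 \right)} \right)} - 70860} = \frac{1}{\frac{1 + \left(-268\right)^{2}}{\left(-268\right) \left(31 - 12 \left(16 - 12\right)\right)} - 70860} = \frac{1}{- \frac{1 + 71824}{268 \left(31 - 48\right)} - 70860} = \frac{1}{\left(- \frac{1}{268}\right) \frac{1}{31 - 48} \cdot 71825 - 70860} = \frac{1}{\left(- \frac{1}{268}\right) \frac{1}{-17} \cdot 71825 - 70860} = \frac{1}{\left(- \frac{1}{268}\right) \left(- \frac{1}{17}\right) 71825 - 70860} = \frac{1}{\frac{4225}{268} - 70860} = \frac{1}{- \frac{18986255}{268}} = - \frac{268}{18986255}$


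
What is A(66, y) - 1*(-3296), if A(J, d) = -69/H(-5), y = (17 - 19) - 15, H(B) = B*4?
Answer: 65989/20 ≈ 3299.4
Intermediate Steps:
H(B) = 4*B
y = -17 (y = -2 - 15 = -17)
A(J, d) = 69/20 (A(J, d) = -69/(4*(-5)) = -69/(-20) = -69*(-1/20) = 69/20)
A(66, y) - 1*(-3296) = 69/20 - 1*(-3296) = 69/20 + 3296 = 65989/20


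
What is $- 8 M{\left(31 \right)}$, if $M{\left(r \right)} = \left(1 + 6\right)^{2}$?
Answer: $-392$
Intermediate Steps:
$M{\left(r \right)} = 49$ ($M{\left(r \right)} = 7^{2} = 49$)
$- 8 M{\left(31 \right)} = \left(-8\right) 49 = -392$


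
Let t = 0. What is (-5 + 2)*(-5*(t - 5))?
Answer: -75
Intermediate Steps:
(-5 + 2)*(-5*(t - 5)) = (-5 + 2)*(-5*(0 - 5)) = -(-15)*(-5) = -3*25 = -75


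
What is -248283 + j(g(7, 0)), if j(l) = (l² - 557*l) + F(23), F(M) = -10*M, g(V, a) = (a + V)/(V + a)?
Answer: -249069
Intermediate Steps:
g(V, a) = 1 (g(V, a) = (V + a)/(V + a) = 1)
j(l) = -230 + l² - 557*l (j(l) = (l² - 557*l) - 10*23 = (l² - 557*l) - 230 = -230 + l² - 557*l)
-248283 + j(g(7, 0)) = -248283 + (-230 + 1² - 557*1) = -248283 + (-230 + 1 - 557) = -248283 - 786 = -249069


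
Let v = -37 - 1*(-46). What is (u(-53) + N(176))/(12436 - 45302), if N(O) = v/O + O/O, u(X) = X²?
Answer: -494569/5784416 ≈ -0.085500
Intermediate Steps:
v = 9 (v = -37 + 46 = 9)
N(O) = 1 + 9/O (N(O) = 9/O + O/O = 9/O + 1 = 1 + 9/O)
(u(-53) + N(176))/(12436 - 45302) = ((-53)² + (9 + 176)/176)/(12436 - 45302) = (2809 + (1/176)*185)/(-32866) = (2809 + 185/176)*(-1/32866) = (494569/176)*(-1/32866) = -494569/5784416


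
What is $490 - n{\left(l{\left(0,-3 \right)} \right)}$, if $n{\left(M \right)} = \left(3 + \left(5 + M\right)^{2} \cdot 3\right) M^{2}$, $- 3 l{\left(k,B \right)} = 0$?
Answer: $490$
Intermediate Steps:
$l{\left(k,B \right)} = 0$ ($l{\left(k,B \right)} = \left(- \frac{1}{3}\right) 0 = 0$)
$n{\left(M \right)} = M^{2} \left(3 + 3 \left(5 + M\right)^{2}\right)$ ($n{\left(M \right)} = \left(3 + 3 \left(5 + M\right)^{2}\right) M^{2} = M^{2} \left(3 + 3 \left(5 + M\right)^{2}\right)$)
$490 - n{\left(l{\left(0,-3 \right)} \right)} = 490 - 3 \cdot 0^{2} \left(1 + \left(5 + 0\right)^{2}\right) = 490 - 3 \cdot 0 \left(1 + 5^{2}\right) = 490 - 3 \cdot 0 \left(1 + 25\right) = 490 - 3 \cdot 0 \cdot 26 = 490 - 0 = 490 + 0 = 490$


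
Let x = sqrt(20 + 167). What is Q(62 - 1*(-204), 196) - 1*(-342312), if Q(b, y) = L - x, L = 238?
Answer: 342550 - sqrt(187) ≈ 3.4254e+5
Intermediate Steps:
x = sqrt(187) ≈ 13.675
Q(b, y) = 238 - sqrt(187)
Q(62 - 1*(-204), 196) - 1*(-342312) = (238 - sqrt(187)) - 1*(-342312) = (238 - sqrt(187)) + 342312 = 342550 - sqrt(187)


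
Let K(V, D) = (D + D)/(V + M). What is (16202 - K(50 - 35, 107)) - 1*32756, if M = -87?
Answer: -595837/36 ≈ -16551.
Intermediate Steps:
K(V, D) = 2*D/(-87 + V) (K(V, D) = (D + D)/(V - 87) = (2*D)/(-87 + V) = 2*D/(-87 + V))
(16202 - K(50 - 35, 107)) - 1*32756 = (16202 - 2*107/(-87 + (50 - 35))) - 1*32756 = (16202 - 2*107/(-87 + 15)) - 32756 = (16202 - 2*107/(-72)) - 32756 = (16202 - 2*107*(-1)/72) - 32756 = (16202 - 1*(-107/36)) - 32756 = (16202 + 107/36) - 32756 = 583379/36 - 32756 = -595837/36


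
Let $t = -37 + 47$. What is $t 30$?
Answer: $300$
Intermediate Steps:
$t = 10$
$t 30 = 10 \cdot 30 = 300$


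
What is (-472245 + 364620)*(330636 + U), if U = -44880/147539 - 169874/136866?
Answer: -17108596860552626125/480787447 ≈ -3.5585e+10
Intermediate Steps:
U = -15602793083/10096536387 (U = -44880*1/147539 - 169874*1/136866 = -44880/147539 - 84937/68433 = -15602793083/10096536387 ≈ -1.5454)
(-472245 + 364620)*(330636 + U) = (-472245 + 364620)*(330636 - 15602793083/10096536387) = -107625*3338262802059049/10096536387 = -17108596860552626125/480787447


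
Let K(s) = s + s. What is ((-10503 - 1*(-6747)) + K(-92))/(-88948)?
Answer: 985/22237 ≈ 0.044296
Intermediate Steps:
K(s) = 2*s
((-10503 - 1*(-6747)) + K(-92))/(-88948) = ((-10503 - 1*(-6747)) + 2*(-92))/(-88948) = ((-10503 + 6747) - 184)*(-1/88948) = (-3756 - 184)*(-1/88948) = -3940*(-1/88948) = 985/22237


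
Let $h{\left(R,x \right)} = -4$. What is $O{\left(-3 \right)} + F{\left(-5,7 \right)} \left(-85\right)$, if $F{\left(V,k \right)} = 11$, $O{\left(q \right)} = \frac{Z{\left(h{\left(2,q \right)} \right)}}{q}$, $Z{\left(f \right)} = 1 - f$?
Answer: $- \frac{2810}{3} \approx -936.67$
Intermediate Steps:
$O{\left(q \right)} = \frac{5}{q}$ ($O{\left(q \right)} = \frac{1 - -4}{q} = \frac{1 + 4}{q} = \frac{5}{q}$)
$O{\left(-3 \right)} + F{\left(-5,7 \right)} \left(-85\right) = \frac{5}{-3} + 11 \left(-85\right) = 5 \left(- \frac{1}{3}\right) - 935 = - \frac{5}{3} - 935 = - \frac{2810}{3}$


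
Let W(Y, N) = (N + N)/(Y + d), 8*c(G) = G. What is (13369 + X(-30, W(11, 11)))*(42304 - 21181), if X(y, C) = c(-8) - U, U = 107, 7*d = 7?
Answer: 280112103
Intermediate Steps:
d = 1 (d = (1/7)*7 = 1)
c(G) = G/8
W(Y, N) = 2*N/(1 + Y) (W(Y, N) = (N + N)/(Y + 1) = (2*N)/(1 + Y) = 2*N/(1 + Y))
X(y, C) = -108 (X(y, C) = (1/8)*(-8) - 1*107 = -1 - 107 = -108)
(13369 + X(-30, W(11, 11)))*(42304 - 21181) = (13369 - 108)*(42304 - 21181) = 13261*21123 = 280112103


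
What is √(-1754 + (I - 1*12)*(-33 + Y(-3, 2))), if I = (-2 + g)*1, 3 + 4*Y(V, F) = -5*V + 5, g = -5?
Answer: I*√4831/2 ≈ 34.753*I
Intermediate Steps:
Y(V, F) = ½ - 5*V/4 (Y(V, F) = -¾ + (-5*V + 5)/4 = -¾ + (5 - 5*V)/4 = -¾ + (5/4 - 5*V/4) = ½ - 5*V/4)
I = -7 (I = (-2 - 5)*1 = -7*1 = -7)
√(-1754 + (I - 1*12)*(-33 + Y(-3, 2))) = √(-1754 + (-7 - 1*12)*(-33 + (½ - 5/4*(-3)))) = √(-1754 + (-7 - 12)*(-33 + (½ + 15/4))) = √(-1754 - 19*(-33 + 17/4)) = √(-1754 - 19*(-115/4)) = √(-1754 + 2185/4) = √(-4831/4) = I*√4831/2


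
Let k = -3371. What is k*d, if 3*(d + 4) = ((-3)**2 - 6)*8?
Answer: -13484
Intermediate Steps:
d = 4 (d = -4 + (((-3)**2 - 6)*8)/3 = -4 + ((9 - 6)*8)/3 = -4 + (3*8)/3 = -4 + (1/3)*24 = -4 + 8 = 4)
k*d = -3371*4 = -13484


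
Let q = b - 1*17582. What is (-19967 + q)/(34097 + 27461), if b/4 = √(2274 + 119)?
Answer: -37549/61558 + 2*√2393/30779 ≈ -0.60680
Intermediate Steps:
b = 4*√2393 (b = 4*√(2274 + 119) = 4*√2393 ≈ 195.67)
q = -17582 + 4*√2393 (q = 4*√2393 - 1*17582 = 4*√2393 - 17582 = -17582 + 4*√2393 ≈ -17386.)
(-19967 + q)/(34097 + 27461) = (-19967 + (-17582 + 4*√2393))/(34097 + 27461) = (-37549 + 4*√2393)/61558 = (-37549 + 4*√2393)*(1/61558) = -37549/61558 + 2*√2393/30779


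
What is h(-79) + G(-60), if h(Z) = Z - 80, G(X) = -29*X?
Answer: 1581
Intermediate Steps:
h(Z) = -80 + Z
h(-79) + G(-60) = (-80 - 79) - 29*(-60) = -159 + 1740 = 1581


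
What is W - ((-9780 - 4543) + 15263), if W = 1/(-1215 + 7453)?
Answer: -5863719/6238 ≈ -940.00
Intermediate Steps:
W = 1/6238 ≈ 0.00016031
W - ((-9780 - 4543) + 15263) = 1/6238 - ((-9780 - 4543) + 15263) = 1/6238 - (-14323 + 15263) = 1/6238 - 1*940 = 1/6238 - 940 = -5863719/6238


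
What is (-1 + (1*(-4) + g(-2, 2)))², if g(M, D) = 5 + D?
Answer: 4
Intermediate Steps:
(-1 + (1*(-4) + g(-2, 2)))² = (-1 + (1*(-4) + (5 + 2)))² = (-1 + (-4 + 7))² = (-1 + 3)² = 2² = 4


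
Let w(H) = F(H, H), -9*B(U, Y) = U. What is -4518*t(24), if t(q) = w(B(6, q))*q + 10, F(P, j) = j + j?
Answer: 99396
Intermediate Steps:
B(U, Y) = -U/9
F(P, j) = 2*j
w(H) = 2*H
t(q) = 10 - 4*q/3 (t(q) = (2*(-1/9*6))*q + 10 = (2*(-2/3))*q + 10 = -4*q/3 + 10 = 10 - 4*q/3)
-4518*t(24) = -4518*(10 - 4/3*24) = -4518*(10 - 32) = -4518*(-22) = 99396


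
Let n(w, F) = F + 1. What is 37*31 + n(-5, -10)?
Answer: 1138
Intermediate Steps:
n(w, F) = 1 + F
37*31 + n(-5, -10) = 37*31 + (1 - 10) = 1147 - 9 = 1138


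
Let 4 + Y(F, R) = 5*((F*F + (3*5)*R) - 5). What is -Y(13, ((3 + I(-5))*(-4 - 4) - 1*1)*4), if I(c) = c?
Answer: -5316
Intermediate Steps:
Y(F, R) = -29 + 5*F² + 75*R (Y(F, R) = -4 + 5*((F*F + (3*5)*R) - 5) = -4 + 5*((F² + 15*R) - 5) = -4 + 5*(-5 + F² + 15*R) = -4 + (-25 + 5*F² + 75*R) = -29 + 5*F² + 75*R)
-Y(13, ((3 + I(-5))*(-4 - 4) - 1*1)*4) = -(-29 + 5*13² + 75*(((3 - 5)*(-4 - 4) - 1*1)*4)) = -(-29 + 5*169 + 75*((-2*(-8) - 1)*4)) = -(-29 + 845 + 75*((16 - 1)*4)) = -(-29 + 845 + 75*(15*4)) = -(-29 + 845 + 75*60) = -(-29 + 845 + 4500) = -1*5316 = -5316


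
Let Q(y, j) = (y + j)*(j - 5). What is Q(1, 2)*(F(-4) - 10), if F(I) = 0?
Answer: 90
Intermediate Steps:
Q(y, j) = (-5 + j)*(j + y) (Q(y, j) = (j + y)*(-5 + j) = (-5 + j)*(j + y))
Q(1, 2)*(F(-4) - 10) = (2**2 - 5*2 - 5*1 + 2*1)*(0 - 10) = (4 - 10 - 5 + 2)*(-10) = -9*(-10) = 90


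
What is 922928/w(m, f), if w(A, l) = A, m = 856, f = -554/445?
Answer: 115366/107 ≈ 1078.2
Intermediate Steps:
f = -554/445 (f = -554*1/445 = -554/445 ≈ -1.2449)
922928/w(m, f) = 922928/856 = 922928*(1/856) = 115366/107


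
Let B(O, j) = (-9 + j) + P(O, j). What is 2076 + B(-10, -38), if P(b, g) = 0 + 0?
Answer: 2029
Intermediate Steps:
P(b, g) = 0
B(O, j) = -9 + j (B(O, j) = (-9 + j) + 0 = -9 + j)
2076 + B(-10, -38) = 2076 + (-9 - 38) = 2076 - 47 = 2029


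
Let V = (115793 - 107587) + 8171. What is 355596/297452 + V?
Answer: 1217931750/74363 ≈ 16378.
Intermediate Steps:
V = 16377 (V = 8206 + 8171 = 16377)
355596/297452 + V = 355596/297452 + 16377 = 355596*(1/297452) + 16377 = 88899/74363 + 16377 = 1217931750/74363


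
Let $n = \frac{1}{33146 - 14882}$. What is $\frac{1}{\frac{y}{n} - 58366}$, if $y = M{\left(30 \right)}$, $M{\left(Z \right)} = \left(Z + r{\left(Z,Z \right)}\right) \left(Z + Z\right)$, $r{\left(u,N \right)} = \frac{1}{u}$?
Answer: $\frac{1}{32853362} \approx 3.0438 \cdot 10^{-8}$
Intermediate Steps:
$n = \frac{1}{18264} \approx 5.4753 \cdot 10^{-5}$
$M{\left(Z \right)} = 2 Z \left(Z + \frac{1}{Z}\right)$ ($M{\left(Z \right)} = \left(Z + \frac{1}{Z}\right) \left(Z + Z\right) = \left(Z + \frac{1}{Z}\right) 2 Z = 2 Z \left(Z + \frac{1}{Z}\right)$)
$y = 1802$ ($y = 2 + 2 \cdot 30^{2} = 2 + 2 \cdot 900 = 2 + 1800 = 1802$)
$\frac{1}{\frac{y}{n} - 58366} = \frac{1}{1802 \frac{1}{\frac{1}{18264}} - 58366} = \frac{1}{1802 \cdot 18264 - 58366} = \frac{1}{32911728 - 58366} = \frac{1}{32853362}$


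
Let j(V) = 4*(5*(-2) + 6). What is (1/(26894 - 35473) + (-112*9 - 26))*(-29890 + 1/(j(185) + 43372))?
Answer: 11495619432676393/371951124 ≈ 3.0906e+7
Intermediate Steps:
j(V) = -16 (j(V) = 4*(-10 + 6) = 4*(-4) = -16)
(1/(26894 - 35473) + (-112*9 - 26))*(-29890 + 1/(j(185) + 43372)) = (1/(26894 - 35473) + (-112*9 - 26))*(-29890 + 1/(-16 + 43372)) = (1/(-8579) + (-1008 - 26))*(-29890 + 1/43356) = (-1/8579 - 1034)*(-29890 + 1/43356) = -8870687/8579*(-1295910839/43356) = 11495619432676393/371951124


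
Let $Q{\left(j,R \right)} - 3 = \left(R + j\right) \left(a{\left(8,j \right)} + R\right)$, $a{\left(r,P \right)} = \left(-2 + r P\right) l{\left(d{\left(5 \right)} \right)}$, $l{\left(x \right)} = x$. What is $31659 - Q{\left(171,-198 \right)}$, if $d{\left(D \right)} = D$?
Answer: $210720$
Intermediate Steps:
$a{\left(r,P \right)} = -10 + 5 P r$ ($a{\left(r,P \right)} = \left(-2 + r P\right) 5 = \left(-2 + P r\right) 5 = -10 + 5 P r$)
$Q{\left(j,R \right)} = 3 + \left(R + j\right) \left(-10 + R + 40 j\right)$ ($Q{\left(j,R \right)} = 3 + \left(R + j\right) \left(\left(-10 + 5 j 8\right) + R\right) = 3 + \left(R + j\right) \left(\left(-10 + 40 j\right) + R\right) = 3 + \left(R + j\right) \left(-10 + R + 40 j\right)$)
$31659 - Q{\left(171,-198 \right)} = 31659 - \left(3 + \left(-198\right)^{2} - -1980 - 1710 + 40 \cdot 171^{2} + 41 \left(-198\right) 171\right) = 31659 - \left(3 + 39204 + 1980 - 1710 + 40 \cdot 29241 - 1388178\right) = 31659 - \left(3 + 39204 + 1980 - 1710 + 1169640 - 1388178\right) = 31659 - -179061 = 31659 + 179061 = 210720$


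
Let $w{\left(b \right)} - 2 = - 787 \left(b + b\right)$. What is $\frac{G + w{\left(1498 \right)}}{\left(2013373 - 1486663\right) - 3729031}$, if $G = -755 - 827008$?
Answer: $\frac{3185613}{3202321} \approx 0.99478$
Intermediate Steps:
$G = -827763$ ($G = -755 - 827008 = -827763$)
$w{\left(b \right)} = 2 - 1574 b$ ($w{\left(b \right)} = 2 - 787 \left(b + b\right) = 2 - 787 \cdot 2 b = 2 - 1574 b$)
$\frac{G + w{\left(1498 \right)}}{\left(2013373 - 1486663\right) - 3729031} = \frac{-827763 + \left(2 - 2357852\right)}{\left(2013373 - 1486663\right) - 3729031} = \frac{-827763 - 2357850}{526710 - 3729031} = - \frac{3185613}{-3202321} = \left(-3185613\right) \left(- \frac{1}{3202321}\right) = \frac{3185613}{3202321}$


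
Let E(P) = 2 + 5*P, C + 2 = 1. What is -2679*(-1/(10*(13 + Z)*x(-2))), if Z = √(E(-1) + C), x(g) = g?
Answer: -34827/3460 + 2679*I/1730 ≈ -10.066 + 1.5486*I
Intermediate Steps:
C = -1 (C = -2 + 1 = -1)
Z = 2*I (Z = √((2 + 5*(-1)) - 1) = √((2 - 5) - 1) = √(-3 - 1) = √(-4) = 2*I ≈ 2.0*I)
-2679*(-1/(10*(13 + Z)*x(-2))) = -(34827/3460 - 2679*I/1730) = -2679*(260 - 40*I)/69200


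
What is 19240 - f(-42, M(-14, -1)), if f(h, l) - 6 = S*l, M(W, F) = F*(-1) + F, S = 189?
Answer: 19234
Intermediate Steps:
M(W, F) = 0 (M(W, F) = -F + F = 0)
f(h, l) = 6 + 189*l
19240 - f(-42, M(-14, -1)) = 19240 - (6 + 189*0) = 19240 - (6 + 0) = 19240 - 1*6 = 19240 - 6 = 19234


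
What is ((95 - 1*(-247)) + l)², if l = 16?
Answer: 128164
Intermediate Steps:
((95 - 1*(-247)) + l)² = ((95 - 1*(-247)) + 16)² = ((95 + 247) + 16)² = (342 + 16)² = 358² = 128164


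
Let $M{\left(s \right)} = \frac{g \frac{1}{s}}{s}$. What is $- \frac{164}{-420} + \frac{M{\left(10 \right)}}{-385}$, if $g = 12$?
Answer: $\frac{11266}{28875} \approx 0.39016$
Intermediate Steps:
$M{\left(s \right)} = \frac{12}{s^{2}}$ ($M{\left(s \right)} = \frac{12 \frac{1}{s}}{s} = \frac{12}{s^{2}}$)
$- \frac{164}{-420} + \frac{M{\left(10 \right)}}{-385} = - \frac{164}{-420} + \frac{12 \cdot \frac{1}{100}}{-385} = \left(-164\right) \left(- \frac{1}{420}\right) + 12 \cdot \frac{1}{100} \left(- \frac{1}{385}\right) = \frac{41}{105} + \frac{3}{25} \left(- \frac{1}{385}\right) = \frac{41}{105} - \frac{3}{9625} = \frac{11266}{28875}$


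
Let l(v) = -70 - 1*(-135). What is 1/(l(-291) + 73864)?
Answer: 1/73929 ≈ 1.3526e-5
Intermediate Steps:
l(v) = 65 (l(v) = -70 + 135 = 65)
1/(l(-291) + 73864) = 1/(65 + 73864) = 1/73929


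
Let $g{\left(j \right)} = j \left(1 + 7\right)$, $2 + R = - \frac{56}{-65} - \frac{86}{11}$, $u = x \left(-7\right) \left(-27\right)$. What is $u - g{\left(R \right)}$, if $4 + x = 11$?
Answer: $\frac{997177}{715} \approx 1394.7$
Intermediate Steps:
$x = 7$ ($x = -4 + 11 = 7$)
$u = 1323$ ($u = 7 \left(-7\right) \left(-27\right) = \left(-49\right) \left(-27\right) = 1323$)
$R = - \frac{6404}{715}$ ($R = -2 - \left(- \frac{56}{65} + \frac{86}{11}\right) = -2 - \frac{4974}{715} = - \frac{6404}{715} \approx -8.9566$)
$g{\left(j \right)} = 8 j$ ($g{\left(j \right)} = j 8 = 8 j$)
$u - g{\left(R \right)} = 1323 - 8 \left(- \frac{6404}{715}\right) = 1323 - - \frac{51232}{715} = 1323 + \frac{51232}{715} = \frac{997177}{715}$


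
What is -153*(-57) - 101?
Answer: 8620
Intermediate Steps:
-153*(-57) - 101 = 8721 - 101 = 8620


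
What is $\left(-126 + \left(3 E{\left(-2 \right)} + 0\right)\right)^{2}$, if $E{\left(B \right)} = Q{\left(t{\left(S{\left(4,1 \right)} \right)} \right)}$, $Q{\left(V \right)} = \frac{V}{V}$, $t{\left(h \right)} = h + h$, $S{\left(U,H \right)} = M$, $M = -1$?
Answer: $15129$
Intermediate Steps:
$S{\left(U,H \right)} = -1$
$t{\left(h \right)} = 2 h$
$Q{\left(V \right)} = 1$
$E{\left(B \right)} = 1$
$\left(-126 + \left(3 E{\left(-2 \right)} + 0\right)\right)^{2} = \left(-126 + \left(3 \cdot 1 + 0\right)\right)^{2} = \left(-126 + \left(3 + 0\right)\right)^{2} = \left(-126 + 3\right)^{2} = \left(-123\right)^{2} = 15129$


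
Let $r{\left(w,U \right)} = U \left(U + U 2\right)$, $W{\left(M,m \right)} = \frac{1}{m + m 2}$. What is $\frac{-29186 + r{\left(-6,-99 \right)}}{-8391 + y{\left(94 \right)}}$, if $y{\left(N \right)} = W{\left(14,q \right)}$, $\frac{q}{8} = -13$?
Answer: $- \frac{9672}{373999} \approx -0.025861$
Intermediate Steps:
$q = -104$ ($q = 8 \left(-13\right) = -104$)
$W{\left(M,m \right)} = \frac{1}{3 m}$ ($W{\left(M,m \right)} = \frac{1}{m + 2 m} = \frac{1}{3 m}$)
$y{\left(N \right)} = - \frac{1}{312}$ ($y{\left(N \right)} = \frac{1}{3 \left(-104\right)} = \frac{1}{3} \left(- \frac{1}{104}\right) = - \frac{1}{312}$)
$r{\left(w,U \right)} = 3 U^{2}$ ($r{\left(w,U \right)} = U \left(U + 2 U\right) = U 3 U = 3 U^{2}$)
$\frac{-29186 + r{\left(-6,-99 \right)}}{-8391 + y{\left(94 \right)}} = \frac{-29186 + 3 \left(-99\right)^{2}}{-8391 - \frac{1}{312}} = \frac{-29186 + 3 \cdot 9801}{- \frac{2617993}{312}} = \left(-29186 + 29403\right) \left(- \frac{312}{2617993}\right) = 217 \left(- \frac{312}{2617993}\right) = - \frac{9672}{373999}$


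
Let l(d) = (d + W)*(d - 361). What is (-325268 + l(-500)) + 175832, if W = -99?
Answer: 366303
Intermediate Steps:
l(d) = (-361 + d)*(-99 + d) (l(d) = (d - 99)*(d - 361) = (-99 + d)*(-361 + d) = (-361 + d)*(-99 + d))
(-325268 + l(-500)) + 175832 = (-325268 + (35739 + (-500)² - 460*(-500))) + 175832 = (-325268 + (35739 + 250000 + 230000)) + 175832 = (-325268 + 515739) + 175832 = 190471 + 175832 = 366303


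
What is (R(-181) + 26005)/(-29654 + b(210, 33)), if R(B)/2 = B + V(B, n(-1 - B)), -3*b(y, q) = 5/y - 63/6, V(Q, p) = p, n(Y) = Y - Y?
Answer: -1615509/1867982 ≈ -0.86484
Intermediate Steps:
n(Y) = 0
b(y, q) = 7/2 - 5/(3*y) (b(y, q) = -(5/y - 63/6)/3 = -(5/y - 63*1/6)/3 = -(5/y - 21/2)/3 = -(-21/2 + 5/y)/3 = 7/2 - 5/(3*y))
R(B) = 2*B (R(B) = 2*(B + 0) = 2*B)
(R(-181) + 26005)/(-29654 + b(210, 33)) = (2*(-181) + 26005)/(-29654 + (1/6)*(-10 + 21*210)/210) = (-362 + 26005)/(-29654 + (1/6)*(1/210)*(-10 + 4410)) = 25643/(-29654 + (1/6)*(1/210)*4400) = 25643/(-29654 + 220/63) = 25643/(-1867982/63) = 25643*(-63/1867982) = -1615509/1867982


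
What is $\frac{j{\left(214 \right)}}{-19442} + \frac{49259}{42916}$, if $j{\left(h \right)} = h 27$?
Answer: $\frac{354862415}{417186436} \approx 0.85061$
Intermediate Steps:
$j{\left(h \right)} = 27 h$
$\frac{j{\left(214 \right)}}{-19442} + \frac{49259}{42916} = \frac{27 \cdot 214}{-19442} + \frac{49259}{42916} = 5778 \left(- \frac{1}{19442}\right) + 49259 \cdot \frac{1}{42916} = - \frac{2889}{9721} + \frac{49259}{42916} = \frac{354862415}{417186436}$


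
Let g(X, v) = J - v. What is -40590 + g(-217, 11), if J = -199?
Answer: -40800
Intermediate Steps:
g(X, v) = -199 - v
-40590 + g(-217, 11) = -40590 + (-199 - 1*11) = -40590 + (-199 - 11) = -40590 - 210 = -40800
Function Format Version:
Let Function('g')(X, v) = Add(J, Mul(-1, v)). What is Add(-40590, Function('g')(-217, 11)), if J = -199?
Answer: -40800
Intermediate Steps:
Function('g')(X, v) = Add(-199, Mul(-1, v))
Add(-40590, Function('g')(-217, 11)) = Add(-40590, Add(-199, Mul(-1, 11))) = Add(-40590, Add(-199, -11)) = Add(-40590, -210) = -40800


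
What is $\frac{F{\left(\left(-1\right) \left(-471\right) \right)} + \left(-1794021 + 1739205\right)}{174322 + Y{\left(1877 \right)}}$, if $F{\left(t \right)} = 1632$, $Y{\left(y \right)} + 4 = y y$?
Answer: $- \frac{53184}{3697447} \approx -0.014384$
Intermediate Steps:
$Y{\left(y \right)} = -4 + y^{2}$ ($Y{\left(y \right)} = -4 + y y = -4 + y^{2}$)
$\frac{F{\left(\left(-1\right) \left(-471\right) \right)} + \left(-1794021 + 1739205\right)}{174322 + Y{\left(1877 \right)}} = \frac{1632 + \left(-1794021 + 1739205\right)}{174322 - \left(4 - 1877^{2}\right)} = \frac{1632 - 54816}{174322 + \left(-4 + 3523129\right)} = - \frac{53184}{174322 + 3523125} = - \frac{53184}{3697447}$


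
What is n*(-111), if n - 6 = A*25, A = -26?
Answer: 71484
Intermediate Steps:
n = -644 (n = 6 - 26*25 = 6 - 650 = -644)
n*(-111) = -644*(-111) = 71484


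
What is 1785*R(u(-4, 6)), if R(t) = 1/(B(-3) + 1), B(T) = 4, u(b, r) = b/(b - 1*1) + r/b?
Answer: 357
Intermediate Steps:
u(b, r) = b/(-1 + b) + r/b (u(b, r) = b/(b - 1) + r/b = b/(-1 + b) + r/b)
R(t) = 1/5 (R(t) = 1/(4 + 1) = 1/5)
1785*R(u(-4, 6)) = 1785*(1/5) = 357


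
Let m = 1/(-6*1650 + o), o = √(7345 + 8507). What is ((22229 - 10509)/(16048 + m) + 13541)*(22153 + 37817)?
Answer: 20495106357610178510139210/25237246360094593 + 1405696800*√3963/25237246360094593 ≈ 8.1210e+8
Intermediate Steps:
o = 2*√3963 (o = √15852 = 2*√3963 ≈ 125.90)
m = 1/(-9900 + 2*√3963) (m = 1/(-6*1650 + 2*√3963) = 1/(-9900 + 2*√3963) ≈ -0.00010231)
((22229 - 10509)/(16048 + m) + 13541)*(22153 + 37817) = ((22229 - 10509)/(16048 + (-825/8166179 - √3963/48997074)) + 13541)*(22153 + 37817) = (11720/(131050839767/8166179 - √3963/48997074) + 13541)*59970 = (13541 + 11720/(131050839767/8166179 - √3963/48997074))*59970 = 812053770 + 702848400/(131050839767/8166179 - √3963/48997074)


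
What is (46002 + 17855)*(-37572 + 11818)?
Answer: -1644573178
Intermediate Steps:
(46002 + 17855)*(-37572 + 11818) = 63857*(-25754) = -1644573178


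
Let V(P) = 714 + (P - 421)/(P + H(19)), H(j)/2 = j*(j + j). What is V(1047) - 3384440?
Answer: -8428860840/2491 ≈ -3.3837e+6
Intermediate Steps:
H(j) = 4*j² (H(j) = 2*(j*(j + j)) = 2*(j*(2*j)) = 2*(2*j²) = 4*j²)
V(P) = 714 + (-421 + P)/(1444 + P) (V(P) = 714 + (P - 421)/(P + 4*19²) = 714 + (-421 + P)/(P + 4*361) = 714 + (-421 + P)/(P + 1444) = 714 + (-421 + P)/(1444 + P))
V(1047) - 3384440 = 5*(206119 + 143*1047)/(1444 + 1047) - 3384440 = 5*(206119 + 149721)/2491 - 3384440 = 5*(1/2491)*355840 - 3384440 = 1779200/2491 - 3384440 = -8428860840/2491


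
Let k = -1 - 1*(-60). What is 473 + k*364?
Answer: 21949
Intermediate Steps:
k = 59 (k = -1 + 60 = 59)
473 + k*364 = 473 + 59*364 = 473 + 21476 = 21949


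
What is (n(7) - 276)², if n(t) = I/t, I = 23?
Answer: 3644281/49 ≈ 74373.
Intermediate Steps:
n(t) = 23/t
(n(7) - 276)² = (23/7 - 276)² = (-1909/7)² = 3644281/49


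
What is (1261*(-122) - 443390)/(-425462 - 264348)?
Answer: 298616/344905 ≈ 0.86579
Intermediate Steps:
(1261*(-122) - 443390)/(-425462 - 264348) = (-153842 - 443390)/(-689810) = -597232*(-1/689810) = 298616/344905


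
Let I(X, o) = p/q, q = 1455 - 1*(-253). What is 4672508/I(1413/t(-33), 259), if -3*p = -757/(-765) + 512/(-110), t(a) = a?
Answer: 201471349297680/30841 ≈ 6.5326e+9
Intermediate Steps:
p = 30841/25245 (p = -(-757/(-765) + 512/(-110))/3 = -(-757*(-1/765) + 512*(-1/110))/3 = -(757/765 - 256/55)/3 = -1/3*(-30841/8415) = 30841/25245 ≈ 1.2217)
q = 1708 (q = 1455 + 253 = 1708)
I(X, o) = 30841/43118460 (I(X, o) = (30841/25245)/1708 = (30841/25245)*(1/1708) = 30841/43118460)
4672508/I(1413/t(-33), 259) = 4672508/(30841/43118460) = 4672508*(43118460/30841) = 201471349297680/30841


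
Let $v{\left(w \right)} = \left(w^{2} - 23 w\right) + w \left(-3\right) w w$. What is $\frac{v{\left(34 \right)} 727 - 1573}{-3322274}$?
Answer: $\frac{85451699}{3322274} \approx 25.721$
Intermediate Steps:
$v{\left(w \right)} = w^{2} - 23 w - 3 w^{3}$ ($v{\left(w \right)} = \left(w^{2} - 23 w\right) + - 3 w w w = \left(w^{2} - 23 w\right) + - 3 w^{2} w = \left(w^{2} - 23 w\right) - 3 w^{3} = w^{2} - 23 w - 3 w^{3}$)
$\frac{v{\left(34 \right)} 727 - 1573}{-3322274} = \frac{34 \left(-23 + 34 - 3 \cdot 34^{2}\right) 727 - 1573}{-3322274} = \left(34 \left(-23 + 34 - 3468\right) 727 - 1573\right) \left(- \frac{1}{3322274}\right) = \left(34 \left(-3457\right) 727 - 1573\right) \left(- \frac{1}{3322274}\right) = \left(\left(-117538\right) 727 - 1573\right) \left(- \frac{1}{3322274}\right) = \left(-85450126 - 1573\right) \left(- \frac{1}{3322274}\right) = \left(-85451699\right) \left(- \frac{1}{3322274}\right) = \frac{85451699}{3322274}$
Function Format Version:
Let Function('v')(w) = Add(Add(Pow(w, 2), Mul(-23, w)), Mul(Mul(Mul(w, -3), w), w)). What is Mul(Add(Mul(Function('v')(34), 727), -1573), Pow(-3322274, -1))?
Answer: Rational(85451699, 3322274) ≈ 25.721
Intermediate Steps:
Function('v')(w) = Add(Pow(w, 2), Mul(-23, w), Mul(-3, Pow(w, 3))) (Function('v')(w) = Add(Add(Pow(w, 2), Mul(-23, w)), Mul(Mul(Mul(-3, w), w), w)) = Add(Add(Pow(w, 2), Mul(-23, w)), Mul(Mul(-3, Pow(w, 2)), w)) = Add(Add(Pow(w, 2), Mul(-23, w)), Mul(-3, Pow(w, 3))) = Add(Pow(w, 2), Mul(-23, w), Mul(-3, Pow(w, 3))))
Mul(Add(Mul(Function('v')(34), 727), -1573), Pow(-3322274, -1)) = Mul(Add(Mul(Mul(34, Add(-23, 34, Mul(-3, Pow(34, 2)))), 727), -1573), Pow(-3322274, -1)) = Mul(Add(Mul(Mul(34, Add(-23, 34, Mul(-3, 1156))), 727), -1573), Rational(-1, 3322274)) = Mul(Add(Mul(Mul(34, Add(-23, 34, -3468)), 727), -1573), Rational(-1, 3322274)) = Mul(Add(Mul(Mul(34, -3457), 727), -1573), Rational(-1, 3322274)) = Mul(Add(Mul(-117538, 727), -1573), Rational(-1, 3322274)) = Mul(Add(-85450126, -1573), Rational(-1, 3322274)) = Mul(-85451699, Rational(-1, 3322274)) = Rational(85451699, 3322274)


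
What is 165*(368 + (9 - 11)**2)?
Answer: 61380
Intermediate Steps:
165*(368 + (9 - 11)**2) = 165*(368 + (-2)**2) = 165*(368 + 4) = 165*372 = 61380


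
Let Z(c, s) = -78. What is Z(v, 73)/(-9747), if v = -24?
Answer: 26/3249 ≈ 0.0080025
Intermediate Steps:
Z(v, 73)/(-9747) = -78/(-9747) = -78*(-1/9747) = 26/3249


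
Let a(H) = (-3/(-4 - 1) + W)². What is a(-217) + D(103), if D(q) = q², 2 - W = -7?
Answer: 267529/25 ≈ 10701.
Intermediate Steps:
W = 9 (W = 2 - 1*(-7) = 2 + 7 = 9)
a(H) = 2304/25 (a(H) = (-3/(-4 - 1) + 9)² = (-3/(-5) + 9)² = (-⅕*(-3) + 9)² = (⅗ + 9)² = (48/5)² = 2304/25)
a(-217) + D(103) = 2304/25 + 103² = 2304/25 + 10609 = 267529/25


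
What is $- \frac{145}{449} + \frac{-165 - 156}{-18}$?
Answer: $\frac{47173}{2694} \approx 17.51$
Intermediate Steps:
$- \frac{145}{449} + \frac{-165 - 156}{-18} = \left(-145\right) \frac{1}{449} - - \frac{107}{6} = - \frac{145}{449} + \frac{107}{6} = \frac{47173}{2694}$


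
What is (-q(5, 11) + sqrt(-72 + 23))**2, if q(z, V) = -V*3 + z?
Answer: 735 + 392*I ≈ 735.0 + 392.0*I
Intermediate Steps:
q(z, V) = z - 3*V (q(z, V) = -3*V + z = z - 3*V)
(-q(5, 11) + sqrt(-72 + 23))**2 = (-(5 - 3*11) + sqrt(-72 + 23))**2 = (-(5 - 33) + sqrt(-49))**2 = (-1*(-28) + 7*I)**2 = (28 + 7*I)**2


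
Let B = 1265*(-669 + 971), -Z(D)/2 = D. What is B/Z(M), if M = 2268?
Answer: -191015/2268 ≈ -84.222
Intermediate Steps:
Z(D) = -2*D
B = 382030 (B = 1265*302 = 382030)
B/Z(M) = 382030/((-2*2268)) = 382030/(-4536) = 382030*(-1/4536) = -191015/2268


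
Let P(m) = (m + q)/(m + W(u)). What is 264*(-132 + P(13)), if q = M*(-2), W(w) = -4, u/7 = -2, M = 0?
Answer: -103400/3 ≈ -34467.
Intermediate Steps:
u = -14 (u = 7*(-2) = -14)
q = 0 (q = 0*(-2) = 0)
P(m) = m/(-4 + m) (P(m) = (m + 0)/(m - 4) = m/(-4 + m))
264*(-132 + P(13)) = 264*(-132 + 13/(-4 + 13)) = 264*(-132 + 13/9) = 264*(-1175/9) = -103400/3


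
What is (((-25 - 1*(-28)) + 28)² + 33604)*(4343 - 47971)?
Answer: -1508001820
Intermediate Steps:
(((-25 - 1*(-28)) + 28)² + 33604)*(4343 - 47971) = (((-25 + 28) + 28)² + 33604)*(-43628) = ((3 + 28)² + 33604)*(-43628) = (31² + 33604)*(-43628) = (961 + 33604)*(-43628) = 34565*(-43628) = -1508001820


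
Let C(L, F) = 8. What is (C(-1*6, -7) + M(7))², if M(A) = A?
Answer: 225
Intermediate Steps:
(C(-1*6, -7) + M(7))² = (8 + 7)² = 15² = 225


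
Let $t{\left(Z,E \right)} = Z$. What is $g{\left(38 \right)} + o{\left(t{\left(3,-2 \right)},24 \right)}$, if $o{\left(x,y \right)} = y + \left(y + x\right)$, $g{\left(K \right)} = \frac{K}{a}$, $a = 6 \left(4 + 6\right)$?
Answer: $\frac{1549}{30} \approx 51.633$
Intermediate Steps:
$a = 60$ ($a = 6 \cdot 10 = 60$)
$g{\left(K \right)} = \frac{K}{60}$
$o{\left(x,y \right)} = x + 2 y$ ($o{\left(x,y \right)} = y + \left(x + y\right) = x + 2 y$)
$g{\left(38 \right)} + o{\left(t{\left(3,-2 \right)},24 \right)} = \frac{1}{60} \cdot 38 + \left(3 + 2 \cdot 24\right) = \frac{19}{30} + \left(3 + 48\right) = \frac{19}{30} + 51 = \frac{1549}{30}$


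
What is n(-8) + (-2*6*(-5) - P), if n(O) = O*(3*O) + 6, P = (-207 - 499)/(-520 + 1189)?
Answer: 173308/669 ≈ 259.06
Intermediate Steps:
P = -706/669 ≈ -1.0553
n(O) = 6 + 3*O**2 (n(O) = 3*O**2 + 6 = 6 + 3*O**2)
n(-8) + (-2*6*(-5) - P) = (6 + 3*(-8)**2) + (-2*6*(-5) - 1*(-706/669)) = (6 + 3*64) + (-12*(-5) + 706/669) = (6 + 192) + (60 + 706/669) = 198 + 40846/669 = 173308/669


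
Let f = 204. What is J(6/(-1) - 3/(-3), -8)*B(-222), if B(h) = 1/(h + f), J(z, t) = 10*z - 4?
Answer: 3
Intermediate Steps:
J(z, t) = -4 + 10*z
B(h) = 1/(204 + h) (B(h) = 1/(h + 204) = 1/(204 + h))
J(6/(-1) - 3/(-3), -8)*B(-222) = (-4 + 10*(6/(-1) - 3/(-3)))/(204 - 222) = (-4 + 10*(6*(-1) - 3*(-⅓)))/(-18) = (-4 + 10*(-6 + 1))*(-1/18) = (-4 + 10*(-5))*(-1/18) = (-4 - 50)*(-1/18) = -54*(-1/18) = 3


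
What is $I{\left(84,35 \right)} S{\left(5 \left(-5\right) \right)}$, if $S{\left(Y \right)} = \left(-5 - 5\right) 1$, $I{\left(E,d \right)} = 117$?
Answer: $-1170$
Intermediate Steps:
$S{\left(Y \right)} = -10$ ($S{\left(Y \right)} = \left(-10\right) 1 = -10$)
$I{\left(84,35 \right)} S{\left(5 \left(-5\right) \right)} = 117 \left(-10\right) = -1170$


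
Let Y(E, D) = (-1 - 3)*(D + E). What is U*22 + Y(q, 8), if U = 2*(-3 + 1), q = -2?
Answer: -112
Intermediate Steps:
U = -4 (U = 2*(-2) = -4)
Y(E, D) = -4*D - 4*E (Y(E, D) = -4*(D + E) = -4*D - 4*E)
U*22 + Y(q, 8) = -4*22 + (-4*8 - 4*(-2)) = -88 + (-32 + 8) = -88 - 24 = -112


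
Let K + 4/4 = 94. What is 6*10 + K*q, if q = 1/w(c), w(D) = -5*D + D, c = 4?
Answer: 867/16 ≈ 54.188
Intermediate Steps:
w(D) = -4*D
q = -1/16 (q = 1/(-4*4) = 1/(-16) = -1/16 ≈ -0.062500)
K = 93 (K = -1 + 94 = 93)
6*10 + K*q = 6*10 + 93*(-1/16) = 60 - 93/16 = 867/16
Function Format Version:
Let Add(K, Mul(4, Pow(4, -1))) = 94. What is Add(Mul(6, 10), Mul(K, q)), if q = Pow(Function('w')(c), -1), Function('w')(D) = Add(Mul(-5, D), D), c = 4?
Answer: Rational(867, 16) ≈ 54.188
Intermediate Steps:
Function('w')(D) = Mul(-4, D)
q = Rational(-1, 16) (q = Pow(Mul(-4, 4), -1) = Pow(-16, -1) = Rational(-1, 16) ≈ -0.062500)
K = 93 (K = Add(-1, 94) = 93)
Add(Mul(6, 10), Mul(K, q)) = Add(Mul(6, 10), Mul(93, Rational(-1, 16))) = Add(60, Rational(-93, 16)) = Rational(867, 16)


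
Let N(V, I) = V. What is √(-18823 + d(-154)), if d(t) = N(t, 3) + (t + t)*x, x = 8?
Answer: I*√21441 ≈ 146.43*I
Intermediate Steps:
d(t) = 17*t (d(t) = t + (t + t)*8 = t + (2*t)*8 = t + 16*t = 17*t)
√(-18823 + d(-154)) = √(-18823 + 17*(-154)) = √(-18823 - 2618) = √(-21441) = I*√21441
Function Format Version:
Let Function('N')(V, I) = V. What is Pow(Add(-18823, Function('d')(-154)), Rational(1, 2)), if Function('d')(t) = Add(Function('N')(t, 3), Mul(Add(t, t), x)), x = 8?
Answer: Mul(I, Pow(21441, Rational(1, 2))) ≈ Mul(146.43, I)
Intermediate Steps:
Function('d')(t) = Mul(17, t) (Function('d')(t) = Add(t, Mul(Add(t, t), 8)) = Add(t, Mul(Mul(2, t), 8)) = Add(t, Mul(16, t)) = Mul(17, t))
Pow(Add(-18823, Function('d')(-154)), Rational(1, 2)) = Pow(Add(-18823, Mul(17, -154)), Rational(1, 2)) = Pow(Add(-18823, -2618), Rational(1, 2)) = Pow(-21441, Rational(1, 2)) = Mul(I, Pow(21441, Rational(1, 2)))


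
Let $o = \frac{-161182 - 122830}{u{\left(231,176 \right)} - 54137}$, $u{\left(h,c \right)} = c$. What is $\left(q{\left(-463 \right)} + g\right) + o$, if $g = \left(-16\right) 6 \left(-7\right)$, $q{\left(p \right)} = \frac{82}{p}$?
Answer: $\frac{16916282450}{24983943} \approx 677.09$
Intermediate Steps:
$g = 672$ ($g = \left(-96\right) \left(-7\right) = 672$)
$o = \frac{284012}{53961}$ ($o = \frac{-161182 - 122830}{176 - 54137} = - \frac{284012}{-53961} = \left(-284012\right) \left(- \frac{1}{53961}\right) = \frac{284012}{53961} \approx 5.2633$)
$\left(q{\left(-463 \right)} + g\right) + o = \left(\frac{82}{-463} + 672\right) + \frac{284012}{53961} = \left(82 \left(- \frac{1}{463}\right) + 672\right) + \frac{284012}{53961} = \left(- \frac{82}{463} + 672\right) + \frac{284012}{53961} = \frac{311054}{463} + \frac{284012}{53961} = \frac{16916282450}{24983943}$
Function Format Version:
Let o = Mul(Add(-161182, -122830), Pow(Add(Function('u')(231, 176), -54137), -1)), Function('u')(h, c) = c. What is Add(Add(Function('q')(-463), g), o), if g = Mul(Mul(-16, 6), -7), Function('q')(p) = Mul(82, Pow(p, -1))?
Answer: Rational(16916282450, 24983943) ≈ 677.09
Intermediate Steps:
g = 672 (g = Mul(-96, -7) = 672)
o = Rational(284012, 53961) (o = Mul(Add(-161182, -122830), Pow(Add(176, -54137), -1)) = Mul(-284012, Pow(-53961, -1)) = Mul(-284012, Rational(-1, 53961)) = Rational(284012, 53961) ≈ 5.2633)
Add(Add(Function('q')(-463), g), o) = Add(Add(Mul(82, Pow(-463, -1)), 672), Rational(284012, 53961)) = Add(Add(Mul(82, Rational(-1, 463)), 672), Rational(284012, 53961)) = Add(Add(Rational(-82, 463), 672), Rational(284012, 53961)) = Add(Rational(311054, 463), Rational(284012, 53961)) = Rational(16916282450, 24983943)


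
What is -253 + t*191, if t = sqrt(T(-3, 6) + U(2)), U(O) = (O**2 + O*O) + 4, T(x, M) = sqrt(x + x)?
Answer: -253 + 191*sqrt(12 + I*sqrt(6)) ≈ 412.05 + 67.183*I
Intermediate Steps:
T(x, M) = sqrt(2)*sqrt(x) (T(x, M) = sqrt(2*x) = sqrt(2)*sqrt(x))
U(O) = 4 + 2*O**2 (U(O) = (O**2 + O**2) + 4 = 2*O**2 + 4 = 4 + 2*O**2)
t = sqrt(12 + I*sqrt(6)) (t = sqrt(sqrt(2)*sqrt(-3) + (4 + 2*2**2)) = sqrt(sqrt(2)*(I*sqrt(3)) + (4 + 2*4)) = sqrt(I*sqrt(6) + (4 + 8)) = sqrt(I*sqrt(6) + 12) = sqrt(12 + I*sqrt(6)) ≈ 3.4819 + 0.35174*I)
-253 + t*191 = -253 + sqrt(12 + I*sqrt(6))*191 = -253 + 191*sqrt(12 + I*sqrt(6))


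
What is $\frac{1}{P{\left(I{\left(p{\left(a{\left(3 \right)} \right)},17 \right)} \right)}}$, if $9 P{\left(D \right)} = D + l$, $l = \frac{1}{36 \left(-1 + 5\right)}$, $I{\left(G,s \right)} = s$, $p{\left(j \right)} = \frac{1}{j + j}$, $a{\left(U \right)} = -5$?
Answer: $\frac{1296}{2449} \approx 0.5292$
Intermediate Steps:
$p{\left(j \right)} = \frac{1}{2 j}$
$l = \frac{1}{144}$ ($l = \frac{1}{36 \cdot 4} = \frac{1}{144} \approx 0.0069444$)
$P{\left(D \right)} = \frac{1}{1296} + \frac{D}{9}$ ($P{\left(D \right)} = \frac{D + \frac{1}{144}}{9} = \frac{\frac{1}{144} + D}{9} = \frac{1}{1296} + \frac{D}{9}$)
$\frac{1}{P{\left(I{\left(p{\left(a{\left(3 \right)} \right)},17 \right)} \right)}} = \frac{1}{\frac{1}{1296} + \frac{1}{9} \cdot 17} = \frac{1}{\frac{1}{1296} + \frac{17}{9}} = \frac{1}{\frac{2449}{1296}} = \frac{1296}{2449}$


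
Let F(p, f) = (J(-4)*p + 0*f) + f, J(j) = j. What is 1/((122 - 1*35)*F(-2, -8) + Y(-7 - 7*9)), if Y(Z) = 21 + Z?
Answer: -1/49 ≈ -0.020408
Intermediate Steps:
F(p, f) = f - 4*p (F(p, f) = (-4*p + 0*f) + f = (-4*p + 0) + f = -4*p + f = f - 4*p)
1/((122 - 1*35)*F(-2, -8) + Y(-7 - 7*9)) = 1/((122 - 1*35)*(-8 - 4*(-2)) + (21 + (-7 - 7*9))) = 1/((122 - 35)*(-8 + 8) + (21 + (-7 - 63))) = 1/(87*0 + (21 - 70)) = 1/(0 - 49) = 1/(-49) = -1/49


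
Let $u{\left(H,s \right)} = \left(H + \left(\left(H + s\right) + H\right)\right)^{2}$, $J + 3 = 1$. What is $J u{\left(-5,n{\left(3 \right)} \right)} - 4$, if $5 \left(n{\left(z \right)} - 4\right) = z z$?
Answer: $- \frac{4332}{25} \approx -173.28$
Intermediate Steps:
$J = -2$ ($J = -3 + 1 = -2$)
$n{\left(z \right)} = 4 + \frac{z^{2}}{5}$ ($n{\left(z \right)} = 4 + \frac{z z}{5} = 4 + \frac{z^{2}}{5}$)
$u{\left(H,s \right)} = \left(s + 3 H\right)^{2}$ ($u{\left(H,s \right)} = \left(H + \left(s + 2 H\right)\right)^{2} = \left(s + 3 H\right)^{2}$)
$J u{\left(-5,n{\left(3 \right)} \right)} - 4 = - 2 \left(\left(4 + \frac{3^{2}}{5}\right) + 3 \left(-5\right)\right)^{2} - 4 = - 2 \left(\left(4 + \frac{1}{5} \cdot 9\right) - 15\right)^{2} - 4 = - 2 \left(\left(4 + \frac{9}{5}\right) - 15\right)^{2} - 4 = - 2 \left(\frac{29}{5} - 15\right)^{2} - 4 = - 2 \left(- \frac{46}{5}\right)^{2} - 4 = \left(-2\right) \frac{2116}{25} - 4 = - \frac{4232}{25} - 4 = - \frac{4332}{25}$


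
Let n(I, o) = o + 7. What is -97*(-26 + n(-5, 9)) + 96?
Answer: 1066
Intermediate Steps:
n(I, o) = 7 + o
-97*(-26 + n(-5, 9)) + 96 = -97*(-26 + (7 + 9)) + 96 = -97*(-26 + 16) + 96 = -97*(-10) + 96 = 970 + 96 = 1066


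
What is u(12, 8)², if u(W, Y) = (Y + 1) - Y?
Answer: 1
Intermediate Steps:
u(W, Y) = 1 (u(W, Y) = (1 + Y) - Y = 1)
u(12, 8)² = 1² = 1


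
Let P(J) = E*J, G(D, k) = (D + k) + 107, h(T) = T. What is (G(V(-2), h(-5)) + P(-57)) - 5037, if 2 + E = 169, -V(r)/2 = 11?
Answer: -14476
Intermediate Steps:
V(r) = -22 (V(r) = -2*11 = -22)
G(D, k) = 107 + D + k
E = 167 (E = -2 + 169 = 167)
P(J) = 167*J
(G(V(-2), h(-5)) + P(-57)) - 5037 = ((107 - 22 - 5) + 167*(-57)) - 5037 = (80 - 9519) - 5037 = -9439 - 5037 = -14476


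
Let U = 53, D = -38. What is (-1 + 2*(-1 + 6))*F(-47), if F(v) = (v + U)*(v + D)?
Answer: -4590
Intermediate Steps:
F(v) = (-38 + v)*(53 + v) (F(v) = (v + 53)*(v - 38) = (53 + v)*(-38 + v) = (-38 + v)*(53 + v))
(-1 + 2*(-1 + 6))*F(-47) = (-1 + 2*(-1 + 6))*(-2014 + (-47)² + 15*(-47)) = (-1 + 2*5)*(-2014 + 2209 - 705) = (-1 + 10)*(-510) = 9*(-510) = -4590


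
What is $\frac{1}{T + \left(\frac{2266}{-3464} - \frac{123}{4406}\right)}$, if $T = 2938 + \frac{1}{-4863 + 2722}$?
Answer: $\frac{8169191036}{23995507459275} \approx 0.00034045$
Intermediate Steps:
$T = \frac{6290257}{2141}$ ($T = 2938 + \frac{1}{-2141} = 2938 - \frac{1}{2141} = \frac{6290257}{2141} \approx 2938.0$)
$\frac{1}{T + \left(\frac{2266}{-3464} - \frac{123}{4406}\right)} = \frac{1}{\frac{6290257}{2141} + \left(\frac{2266}{-3464} - \frac{123}{4406}\right)} = \frac{1}{\frac{6290257}{2141} + \left(2266 \left(- \frac{1}{3464}\right) - \frac{123}{4406}\right)} = \frac{1}{\frac{6290257}{2141} - \frac{2602517}{3815596}} = \frac{1}{\frac{23995507459275}{8169191036}} = \frac{8169191036}{23995507459275}$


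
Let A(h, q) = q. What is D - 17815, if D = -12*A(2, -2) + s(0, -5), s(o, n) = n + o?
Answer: -17796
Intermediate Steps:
D = 19 (D = -12*(-2) + (-5 + 0) = 24 - 5 = 19)
D - 17815 = 19 - 17815 = -17796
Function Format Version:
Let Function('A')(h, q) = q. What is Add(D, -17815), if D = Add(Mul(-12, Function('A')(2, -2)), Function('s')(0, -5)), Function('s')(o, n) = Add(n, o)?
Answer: -17796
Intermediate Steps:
D = 19 (D = Add(Mul(-12, -2), Add(-5, 0)) = Add(24, -5) = 19)
Add(D, -17815) = Add(19, -17815) = -17796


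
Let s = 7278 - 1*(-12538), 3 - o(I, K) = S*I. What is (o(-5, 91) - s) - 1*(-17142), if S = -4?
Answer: -2691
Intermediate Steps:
o(I, K) = 3 + 4*I (o(I, K) = 3 - (-4)*I = 3 + 4*I)
s = 19816 (s = 7278 + 12538 = 19816)
(o(-5, 91) - s) - 1*(-17142) = ((3 + 4*(-5)) - 1*19816) - 1*(-17142) = ((3 - 20) - 19816) + 17142 = (-17 - 19816) + 17142 = -19833 + 17142 = -2691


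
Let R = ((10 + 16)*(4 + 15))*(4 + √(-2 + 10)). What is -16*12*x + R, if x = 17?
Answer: -1288 + 988*√2 ≈ 109.24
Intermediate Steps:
R = 1976 + 988*√2 (R = (26*19)*(4 + √8) = 494*(4 + 2*√2) = 1976 + 988*√2 ≈ 3373.2)
-16*12*x + R = -16*12*17 + (1976 + 988*√2) = -192*17 + (1976 + 988*√2) = -1*3264 + (1976 + 988*√2) = -3264 + (1976 + 988*√2) = -1288 + 988*√2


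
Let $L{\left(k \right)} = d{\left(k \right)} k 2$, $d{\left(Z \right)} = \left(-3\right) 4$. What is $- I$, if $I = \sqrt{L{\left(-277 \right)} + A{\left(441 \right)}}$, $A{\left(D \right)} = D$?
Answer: $- \sqrt{7089} \approx -84.196$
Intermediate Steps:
$d{\left(Z \right)} = -12$
$L{\left(k \right)} = - 24 k$ ($L{\left(k \right)} = - 12 k 2 = - 24 k$)
$I = \sqrt{7089}$ ($I = \sqrt{\left(-24\right) \left(-277\right) + 441} = \sqrt{6648 + 441} = \sqrt{7089} \approx 84.196$)
$- I = - \sqrt{7089}$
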